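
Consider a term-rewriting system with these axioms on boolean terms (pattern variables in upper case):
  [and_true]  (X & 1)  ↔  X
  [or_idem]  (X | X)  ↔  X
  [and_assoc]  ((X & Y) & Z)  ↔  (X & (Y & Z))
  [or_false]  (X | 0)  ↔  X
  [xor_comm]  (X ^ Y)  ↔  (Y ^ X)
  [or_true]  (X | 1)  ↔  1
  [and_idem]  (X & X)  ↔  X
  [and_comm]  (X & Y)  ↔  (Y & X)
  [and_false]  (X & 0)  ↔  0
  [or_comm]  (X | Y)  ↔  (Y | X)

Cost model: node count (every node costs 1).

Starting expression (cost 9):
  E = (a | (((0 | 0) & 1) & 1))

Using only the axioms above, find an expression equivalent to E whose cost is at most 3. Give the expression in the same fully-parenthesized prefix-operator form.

1. [or_idem →] (0 | 0)  →  0;  E = (a | ((0 & 1) & 1))
2. [and_true →] ((0 & 1) & 1)  →  (0 & 1);  E = (a | (0 & 1))
3. [and_true →] (0 & 1)  →  0;  cost 3 ≤ 3, done

(a | 0)   [cost 3]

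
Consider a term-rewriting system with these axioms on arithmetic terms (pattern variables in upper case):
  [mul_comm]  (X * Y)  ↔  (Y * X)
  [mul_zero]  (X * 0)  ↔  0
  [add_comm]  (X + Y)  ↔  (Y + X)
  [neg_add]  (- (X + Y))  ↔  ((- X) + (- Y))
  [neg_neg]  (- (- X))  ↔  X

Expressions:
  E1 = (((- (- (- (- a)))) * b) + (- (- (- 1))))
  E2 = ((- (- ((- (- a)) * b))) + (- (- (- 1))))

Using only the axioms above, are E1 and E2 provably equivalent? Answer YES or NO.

1. [neg_neg →] (- (- (- 1)))  →  (- 1);  E1 = (((- (- (- (- a)))) * b) + (- 1))
2. [neg_neg →] (- (- a))  →  a;  E1 = (((- (- a)) * b) + (- 1))
3. [neg_neg →] (- (- a))  →  a;  E1 = ((a * b) + (- 1))
4. [neg_neg ←] 1  →  (- (- 1));  E1 = ((a * b) + (- (- (- 1))))
5. [neg_neg ←] (a * b)  →  (- (- (a * b)));  E1 = ((- (- (a * b))) + (- (- (- 1))))
6. [neg_neg ←] a  →  (- (- a));  this is E2

YES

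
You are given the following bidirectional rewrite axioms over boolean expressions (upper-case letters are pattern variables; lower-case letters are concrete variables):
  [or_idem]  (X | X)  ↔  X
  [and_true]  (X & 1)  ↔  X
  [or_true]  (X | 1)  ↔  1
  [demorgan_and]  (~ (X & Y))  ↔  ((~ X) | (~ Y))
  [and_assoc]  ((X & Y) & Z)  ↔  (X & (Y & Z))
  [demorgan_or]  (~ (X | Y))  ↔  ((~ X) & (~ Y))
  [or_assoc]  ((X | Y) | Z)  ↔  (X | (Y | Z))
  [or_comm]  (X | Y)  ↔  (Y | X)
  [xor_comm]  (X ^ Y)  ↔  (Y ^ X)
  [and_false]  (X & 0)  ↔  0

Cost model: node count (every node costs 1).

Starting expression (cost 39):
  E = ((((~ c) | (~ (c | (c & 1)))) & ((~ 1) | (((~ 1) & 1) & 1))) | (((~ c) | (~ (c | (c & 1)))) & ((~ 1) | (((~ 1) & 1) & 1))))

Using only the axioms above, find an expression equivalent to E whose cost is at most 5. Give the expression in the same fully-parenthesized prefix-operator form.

((~ c) & (~ 1))   [cost 5]

step 1: or_idem (→) rewrites ((((~ c) | (~ (c | (c & 1)))) & ((~ 1) | (((~ 1) & 1) & 1))) | (((~ c) | (~ (c | (c & 1)))) & ((~ 1) | (((~ 1) & 1) & 1)))) into (((~ c) | (~ (c | (c & 1)))) & ((~ 1) | (((~ 1) & 1) & 1)))
step 2: and_true (→) rewrites (c & 1) into c, now (((~ c) | (~ (c | c))) & ((~ 1) | (((~ 1) & 1) & 1)))
step 3: and_true (→) rewrites ((~ 1) & 1) into (~ 1), now (((~ c) | (~ (c | c))) & ((~ 1) | ((~ 1) & 1)))
step 4: and_true (→) rewrites ((~ 1) & 1) into (~ 1), now (((~ c) | (~ (c | c))) & ((~ 1) | (~ 1)))
step 5: or_idem (→) rewrites (c | c) into c, now (((~ c) | (~ c)) & ((~ 1) | (~ 1)))
step 6: or_idem (→) rewrites ((~ c) | (~ c)) into (~ c), now ((~ c) & ((~ 1) | (~ 1)))
step 7: or_idem (→) rewrites ((~ 1) | (~ 1)) into (~ 1), reaching cost 5 (bound 5)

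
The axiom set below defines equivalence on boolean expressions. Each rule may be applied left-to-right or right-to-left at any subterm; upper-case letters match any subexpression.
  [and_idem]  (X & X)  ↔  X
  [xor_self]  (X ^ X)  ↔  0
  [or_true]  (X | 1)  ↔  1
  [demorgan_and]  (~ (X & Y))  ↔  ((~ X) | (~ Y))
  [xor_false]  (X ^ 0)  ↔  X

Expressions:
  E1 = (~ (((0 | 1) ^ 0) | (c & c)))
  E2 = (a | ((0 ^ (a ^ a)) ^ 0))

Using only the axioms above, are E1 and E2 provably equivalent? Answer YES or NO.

NO

The axioms are sound identities: if E1 ↔* E2 then E1 and E2 evaluate identically under any assignment.
Under a=1, c=0: E1 evaluates to 0, E2 to 1. Distinct ⇒ no rewrite sequence connects them.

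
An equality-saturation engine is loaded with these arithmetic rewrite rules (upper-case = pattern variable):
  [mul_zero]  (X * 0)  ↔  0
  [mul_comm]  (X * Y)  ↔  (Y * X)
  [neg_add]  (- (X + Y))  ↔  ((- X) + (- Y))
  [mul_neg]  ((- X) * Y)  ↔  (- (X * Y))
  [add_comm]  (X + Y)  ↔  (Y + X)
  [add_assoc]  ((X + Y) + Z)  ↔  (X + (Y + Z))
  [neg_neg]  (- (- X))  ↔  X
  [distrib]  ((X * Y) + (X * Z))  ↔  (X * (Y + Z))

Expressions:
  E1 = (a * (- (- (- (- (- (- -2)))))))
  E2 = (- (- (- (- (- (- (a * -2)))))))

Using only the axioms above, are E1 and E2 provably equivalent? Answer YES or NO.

YES

(1) (- (- (- -2)))  =[neg_neg →]=  (- -2)    ⊢ (a * (- (- (- (- -2)))))
(2) (- (- -2))  =[neg_neg →]=  -2    ⊢ (a * (- (- -2)))
(3) (- (- -2))  =[neg_neg →]=  -2    ⊢ (a * -2)
(4) (a * -2)  =[neg_neg ←]=  (- (- (a * -2)))
(5) (- (- (a * -2)))  =[neg_neg ←]=  (- (- (- (- (a * -2)))))
(6) (- (- (- (a * -2))))  =[neg_neg ←]=  (- (- (- (- (- (a * -2))))))    ⊢ E2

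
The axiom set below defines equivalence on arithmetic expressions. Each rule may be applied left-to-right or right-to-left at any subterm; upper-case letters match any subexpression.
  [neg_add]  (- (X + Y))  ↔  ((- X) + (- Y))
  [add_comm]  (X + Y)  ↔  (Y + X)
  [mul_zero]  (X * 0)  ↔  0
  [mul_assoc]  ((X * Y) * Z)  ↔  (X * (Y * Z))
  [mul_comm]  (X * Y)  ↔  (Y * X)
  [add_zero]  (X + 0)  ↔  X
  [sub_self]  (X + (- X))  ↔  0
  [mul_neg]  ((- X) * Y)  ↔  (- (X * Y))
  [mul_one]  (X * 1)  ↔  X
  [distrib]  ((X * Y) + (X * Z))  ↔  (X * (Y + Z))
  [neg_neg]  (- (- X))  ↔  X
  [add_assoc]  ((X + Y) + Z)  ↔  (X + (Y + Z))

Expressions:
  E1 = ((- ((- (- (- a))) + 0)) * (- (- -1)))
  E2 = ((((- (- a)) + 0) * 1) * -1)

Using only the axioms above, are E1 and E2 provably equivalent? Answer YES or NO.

(1) (- (- (- a)))  =[neg_neg →]=  (- a)    ⊢ ((- ((- a) + 0)) * (- (- -1)))
(2) ((- a) + 0)  =[add_zero →]=  (- a)    ⊢ ((- (- a)) * (- (- -1)))
(3) (- (- -1))  =[neg_neg →]=  -1    ⊢ ((- (- a)) * -1)
(4) (- (- a))  =[neg_neg →]=  a    ⊢ (a * -1)
(5) a  =[mul_one ←]=  (a * 1)    ⊢ ((a * 1) * -1)
(6) a  =[neg_neg ←]=  (- (- a))    ⊢ (((- (- a)) * 1) * -1)
(7) (- (- a))  =[add_zero ←]=  ((- (- a)) + 0)    ⊢ E2

YES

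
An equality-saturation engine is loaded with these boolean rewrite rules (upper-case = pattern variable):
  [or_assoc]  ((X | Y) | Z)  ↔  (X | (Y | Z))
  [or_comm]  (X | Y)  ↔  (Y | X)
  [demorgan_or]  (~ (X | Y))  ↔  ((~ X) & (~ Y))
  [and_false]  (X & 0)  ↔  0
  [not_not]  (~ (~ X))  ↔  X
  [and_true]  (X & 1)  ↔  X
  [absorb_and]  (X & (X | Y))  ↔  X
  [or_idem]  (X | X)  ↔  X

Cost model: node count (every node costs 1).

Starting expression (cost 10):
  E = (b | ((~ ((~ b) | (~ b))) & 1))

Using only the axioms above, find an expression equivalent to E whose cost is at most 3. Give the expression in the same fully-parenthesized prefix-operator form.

step 1: and_true (→) rewrites ((~ ((~ b) | (~ b))) & 1) into (~ ((~ b) | (~ b))), now (b | (~ ((~ b) | (~ b))))
step 2: or_idem (→) rewrites ((~ b) | (~ b)) into (~ b), now (b | (~ (~ b)))
step 3: not_not (→) rewrites (~ (~ b)) into b, reaching cost 3 (bound 3)

(b | b)   [cost 3]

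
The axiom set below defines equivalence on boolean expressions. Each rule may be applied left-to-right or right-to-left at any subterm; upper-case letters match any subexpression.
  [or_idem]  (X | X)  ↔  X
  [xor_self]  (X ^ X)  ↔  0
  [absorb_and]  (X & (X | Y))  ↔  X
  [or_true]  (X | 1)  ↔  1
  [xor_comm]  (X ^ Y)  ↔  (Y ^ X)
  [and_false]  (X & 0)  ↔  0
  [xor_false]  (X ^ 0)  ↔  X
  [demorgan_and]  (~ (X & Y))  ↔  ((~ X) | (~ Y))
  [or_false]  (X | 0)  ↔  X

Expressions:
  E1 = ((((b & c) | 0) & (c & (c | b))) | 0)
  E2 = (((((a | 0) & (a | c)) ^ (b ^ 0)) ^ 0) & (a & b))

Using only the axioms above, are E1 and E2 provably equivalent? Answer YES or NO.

NO

Every axiom is a valid identity, so a rewrite proof would force E1 and E2 to agree under every assignment.
At a=0, b=1, c=1: E1 = 1 but E2 = 0; they differ, so no derivation exists.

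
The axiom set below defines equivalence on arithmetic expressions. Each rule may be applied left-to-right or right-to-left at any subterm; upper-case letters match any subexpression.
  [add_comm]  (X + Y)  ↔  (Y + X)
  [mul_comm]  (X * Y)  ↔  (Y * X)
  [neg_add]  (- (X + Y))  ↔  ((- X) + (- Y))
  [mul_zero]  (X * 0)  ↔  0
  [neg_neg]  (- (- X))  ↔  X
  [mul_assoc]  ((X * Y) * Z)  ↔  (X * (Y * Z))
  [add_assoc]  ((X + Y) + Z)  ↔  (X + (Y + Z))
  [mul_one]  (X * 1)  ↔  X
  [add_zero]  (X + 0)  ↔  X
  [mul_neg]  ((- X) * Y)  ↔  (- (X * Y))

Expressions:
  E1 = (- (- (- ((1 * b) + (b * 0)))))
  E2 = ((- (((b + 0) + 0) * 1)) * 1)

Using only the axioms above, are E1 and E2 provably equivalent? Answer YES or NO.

YES

step 1: mul_zero (→) rewrites (b * 0) into 0, now (- (- (- ((1 * b) + 0))))
step 2: add_zero (→) rewrites ((1 * b) + 0) into (1 * b), now (- (- (- (1 * b))))
step 3: neg_neg (→) rewrites (- (- (- (1 * b)))) into (- (1 * b))
step 4: add_zero (←) rewrites b into (b + 0), now (- (1 * (b + 0)))
step 5: mul_one (←) rewrites (- (1 * (b + 0))) into ((- (1 * (b + 0))) * 1)
step 6: mul_comm (→) rewrites (1 * (b + 0)) into ((b + 0) * 1), now ((- ((b + 0) * 1)) * 1)
step 7: add_zero (←) rewrites (b + 0) into ((b + 0) + 0), which is E2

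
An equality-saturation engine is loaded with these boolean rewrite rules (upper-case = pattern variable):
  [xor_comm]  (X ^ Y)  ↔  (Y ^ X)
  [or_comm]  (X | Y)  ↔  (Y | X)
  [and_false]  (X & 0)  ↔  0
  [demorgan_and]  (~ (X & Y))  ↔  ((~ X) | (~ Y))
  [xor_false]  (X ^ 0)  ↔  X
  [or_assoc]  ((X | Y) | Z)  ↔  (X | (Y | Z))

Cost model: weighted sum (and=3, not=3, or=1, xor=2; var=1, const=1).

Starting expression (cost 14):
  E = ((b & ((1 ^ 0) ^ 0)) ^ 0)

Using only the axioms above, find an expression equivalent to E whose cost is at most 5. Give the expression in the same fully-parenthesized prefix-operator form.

(b & 1)   [cost 5]

step 1: xor_false (→) rewrites (1 ^ 0) into 1, now ((b & (1 ^ 0)) ^ 0)
step 2: xor_false (→) rewrites (1 ^ 0) into 1, now ((b & 1) ^ 0)
step 3: xor_false (→) rewrites ((b & 1) ^ 0) into (b & 1), reaching cost 5 (bound 5)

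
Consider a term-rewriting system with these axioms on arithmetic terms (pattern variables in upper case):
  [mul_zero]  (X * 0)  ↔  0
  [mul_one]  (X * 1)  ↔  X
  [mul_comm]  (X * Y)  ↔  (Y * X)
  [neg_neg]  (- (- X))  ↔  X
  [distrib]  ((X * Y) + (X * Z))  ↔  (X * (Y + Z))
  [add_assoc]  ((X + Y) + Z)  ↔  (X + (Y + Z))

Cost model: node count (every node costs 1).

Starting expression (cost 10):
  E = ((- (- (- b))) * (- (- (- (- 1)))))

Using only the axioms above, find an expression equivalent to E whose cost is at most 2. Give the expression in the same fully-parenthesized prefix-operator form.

(- b)   [cost 2]

(1) (- (- (- (- 1))))  =[neg_neg →]=  (- (- 1))    ⊢ ((- (- (- b))) * (- (- 1)))
(2) (- (- (- b)))  =[neg_neg →]=  (- b)    ⊢ ((- b) * (- (- 1)))
(3) (- (- 1))  =[neg_neg →]=  1    ⊢ ((- b) * 1)
(4) ((- b) * 1)  =[mul_one →]=  (- b)    ⊢ cost 2, within 2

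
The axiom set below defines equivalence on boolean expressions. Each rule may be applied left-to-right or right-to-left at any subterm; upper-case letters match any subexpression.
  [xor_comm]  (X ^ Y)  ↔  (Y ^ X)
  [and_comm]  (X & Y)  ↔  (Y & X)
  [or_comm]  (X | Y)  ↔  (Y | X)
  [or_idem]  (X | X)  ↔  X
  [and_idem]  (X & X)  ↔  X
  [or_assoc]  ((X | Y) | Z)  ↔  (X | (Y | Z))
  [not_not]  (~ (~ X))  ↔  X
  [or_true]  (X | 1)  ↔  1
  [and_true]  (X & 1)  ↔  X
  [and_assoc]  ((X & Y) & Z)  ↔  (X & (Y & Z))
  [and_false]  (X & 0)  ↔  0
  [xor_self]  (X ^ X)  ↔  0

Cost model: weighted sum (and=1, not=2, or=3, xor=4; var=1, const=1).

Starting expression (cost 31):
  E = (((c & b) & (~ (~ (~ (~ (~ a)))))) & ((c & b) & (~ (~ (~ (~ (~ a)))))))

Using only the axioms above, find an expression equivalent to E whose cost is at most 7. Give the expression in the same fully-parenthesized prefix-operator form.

((c & b) & (~ a))   [cost 7]

step 1: and_idem (→) rewrites (((c & b) & (~ (~ (~ (~ (~ a)))))) & ((c & b) & (~ (~ (~ (~ (~ a))))))) into ((c & b) & (~ (~ (~ (~ (~ a))))))
step 2: not_not (→) rewrites (~ (~ a)) into a, now ((c & b) & (~ (~ (~ a))))
step 3: not_not (→) rewrites (~ (~ a)) into a, reaching cost 7 (bound 7)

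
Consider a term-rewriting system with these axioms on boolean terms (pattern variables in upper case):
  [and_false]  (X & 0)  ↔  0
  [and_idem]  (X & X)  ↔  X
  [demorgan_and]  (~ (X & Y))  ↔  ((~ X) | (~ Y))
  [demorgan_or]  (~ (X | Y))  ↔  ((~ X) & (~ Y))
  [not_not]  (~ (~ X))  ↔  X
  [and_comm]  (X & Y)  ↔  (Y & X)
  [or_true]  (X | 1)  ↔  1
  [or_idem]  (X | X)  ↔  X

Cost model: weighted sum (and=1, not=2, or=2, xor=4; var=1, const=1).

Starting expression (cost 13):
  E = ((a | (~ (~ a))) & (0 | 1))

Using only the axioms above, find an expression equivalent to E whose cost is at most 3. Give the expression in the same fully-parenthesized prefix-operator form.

(1) (~ (~ a))  =[not_not →]=  a    ⊢ ((a | a) & (0 | 1))
(2) (a | a)  =[or_idem →]=  a    ⊢ (a & (0 | 1))
(3) (0 | 1)  =[or_true →]=  1    ⊢ cost 3, within 3

(a & 1)   [cost 3]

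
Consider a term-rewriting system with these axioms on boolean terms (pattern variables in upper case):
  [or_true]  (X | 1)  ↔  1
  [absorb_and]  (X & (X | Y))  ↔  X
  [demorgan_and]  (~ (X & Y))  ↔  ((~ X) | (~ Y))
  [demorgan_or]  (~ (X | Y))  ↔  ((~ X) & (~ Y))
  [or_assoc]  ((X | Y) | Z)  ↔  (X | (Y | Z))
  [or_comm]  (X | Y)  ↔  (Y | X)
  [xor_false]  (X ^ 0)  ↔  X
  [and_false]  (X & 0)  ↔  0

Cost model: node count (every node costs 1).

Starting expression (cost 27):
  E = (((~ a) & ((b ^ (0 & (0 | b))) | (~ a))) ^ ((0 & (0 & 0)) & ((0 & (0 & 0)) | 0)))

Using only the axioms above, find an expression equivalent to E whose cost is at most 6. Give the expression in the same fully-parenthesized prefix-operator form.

((~ a) ^ (0 & 0))   [cost 6]

step 1: absorb_and (→) rewrites (0 & (0 | b)) into 0, now (((~ a) & ((b ^ 0) | (~ a))) ^ ((0 & (0 & 0)) & ((0 & (0 & 0)) | 0)))
step 2: absorb_and (→) rewrites ((0 & (0 & 0)) & ((0 & (0 & 0)) | 0)) into (0 & (0 & 0)), now (((~ a) & ((b ^ 0) | (~ a))) ^ (0 & (0 & 0)))
step 3: and_false (→) rewrites (0 & 0) into 0, now (((~ a) & ((b ^ 0) | (~ a))) ^ (0 & 0))
step 4: xor_false (→) rewrites (b ^ 0) into b, now (((~ a) & (b | (~ a))) ^ (0 & 0))
step 5: or_comm (→) rewrites (b | (~ a)) into ((~ a) | b), now (((~ a) & ((~ a) | b)) ^ (0 & 0))
step 6: absorb_and (→) rewrites ((~ a) & ((~ a) | b)) into (~ a), reaching cost 6 (bound 6)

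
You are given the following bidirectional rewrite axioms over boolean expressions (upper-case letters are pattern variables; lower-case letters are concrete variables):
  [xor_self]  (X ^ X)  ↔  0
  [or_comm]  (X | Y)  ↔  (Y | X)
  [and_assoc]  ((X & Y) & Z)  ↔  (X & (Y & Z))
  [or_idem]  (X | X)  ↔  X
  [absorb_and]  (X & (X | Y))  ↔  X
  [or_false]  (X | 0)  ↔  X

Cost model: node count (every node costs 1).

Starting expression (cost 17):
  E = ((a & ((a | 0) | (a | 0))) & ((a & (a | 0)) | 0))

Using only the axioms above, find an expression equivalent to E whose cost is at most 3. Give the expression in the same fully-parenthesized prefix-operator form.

(a & a)   [cost 3]

1. [or_idem →] ((a | 0) | (a | 0))  →  (a | 0);  E = ((a & (a | 0)) & ((a & (a | 0)) | 0))
2. [absorb_and →] ((a & (a | 0)) & ((a & (a | 0)) | 0))  →  (a & (a | 0))
3. [or_false →] (a | 0)  →  a;  cost 3 ≤ 3, done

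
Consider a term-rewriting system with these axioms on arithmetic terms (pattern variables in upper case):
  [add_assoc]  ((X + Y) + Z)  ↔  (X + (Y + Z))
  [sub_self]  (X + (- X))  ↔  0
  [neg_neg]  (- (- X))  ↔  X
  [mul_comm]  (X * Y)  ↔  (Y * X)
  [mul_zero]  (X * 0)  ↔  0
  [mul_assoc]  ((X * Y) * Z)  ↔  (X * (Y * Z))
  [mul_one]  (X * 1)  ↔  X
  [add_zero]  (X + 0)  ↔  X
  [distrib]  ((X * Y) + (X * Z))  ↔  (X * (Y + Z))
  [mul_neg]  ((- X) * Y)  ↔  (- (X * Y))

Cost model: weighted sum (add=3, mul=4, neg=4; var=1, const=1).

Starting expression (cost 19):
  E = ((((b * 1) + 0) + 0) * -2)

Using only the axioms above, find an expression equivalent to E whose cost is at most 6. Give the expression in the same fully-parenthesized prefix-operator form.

step 1: mul_one (→) rewrites (b * 1) into b, now (((b + 0) + 0) * -2)
step 2: add_zero (→) rewrites ((b + 0) + 0) into (b + 0), now ((b + 0) * -2)
step 3: add_zero (→) rewrites (b + 0) into b, reaching cost 6 (bound 6)

(b * -2)   [cost 6]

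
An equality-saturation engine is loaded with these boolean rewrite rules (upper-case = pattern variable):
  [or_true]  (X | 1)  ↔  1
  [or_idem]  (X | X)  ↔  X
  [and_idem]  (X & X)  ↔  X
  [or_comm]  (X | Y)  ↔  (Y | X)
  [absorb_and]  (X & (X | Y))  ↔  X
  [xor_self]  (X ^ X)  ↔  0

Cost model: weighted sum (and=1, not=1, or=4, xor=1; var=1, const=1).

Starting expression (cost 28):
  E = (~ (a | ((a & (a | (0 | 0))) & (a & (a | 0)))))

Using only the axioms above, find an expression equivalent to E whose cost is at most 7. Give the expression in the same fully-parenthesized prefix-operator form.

(1) (0 | 0)  =[or_idem →]=  0    ⊢ (~ (a | ((a & (a | 0)) & (a & (a | 0)))))
(2) (a & (a | 0))  =[absorb_and →]=  a    ⊢ (~ (a | ((a & (a | 0)) & a)))
(3) (a & (a | 0))  =[absorb_and →]=  a    ⊢ (~ (a | (a & a)))
(4) (a & a)  =[and_idem →]=  a    ⊢ cost 7, within 7

(~ (a | a))   [cost 7]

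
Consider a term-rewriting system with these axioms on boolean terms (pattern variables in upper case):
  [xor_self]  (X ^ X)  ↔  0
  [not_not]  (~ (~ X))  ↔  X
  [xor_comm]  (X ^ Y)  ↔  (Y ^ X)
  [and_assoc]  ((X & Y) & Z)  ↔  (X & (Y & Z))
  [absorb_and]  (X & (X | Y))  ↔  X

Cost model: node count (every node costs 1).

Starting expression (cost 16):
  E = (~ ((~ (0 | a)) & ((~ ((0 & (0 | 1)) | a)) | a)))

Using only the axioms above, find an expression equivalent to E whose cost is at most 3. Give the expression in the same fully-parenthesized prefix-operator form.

1. [absorb_and →] (0 & (0 | 1))  →  0;  E = (~ ((~ (0 | a)) & ((~ (0 | a)) | a)))
2. [absorb_and →] ((~ (0 | a)) & ((~ (0 | a)) | a))  →  (~ (0 | a));  E = (~ (~ (0 | a)))
3. [not_not →] (~ (~ (0 | a)))  →  (0 | a);  cost 3 ≤ 3, done

(0 | a)   [cost 3]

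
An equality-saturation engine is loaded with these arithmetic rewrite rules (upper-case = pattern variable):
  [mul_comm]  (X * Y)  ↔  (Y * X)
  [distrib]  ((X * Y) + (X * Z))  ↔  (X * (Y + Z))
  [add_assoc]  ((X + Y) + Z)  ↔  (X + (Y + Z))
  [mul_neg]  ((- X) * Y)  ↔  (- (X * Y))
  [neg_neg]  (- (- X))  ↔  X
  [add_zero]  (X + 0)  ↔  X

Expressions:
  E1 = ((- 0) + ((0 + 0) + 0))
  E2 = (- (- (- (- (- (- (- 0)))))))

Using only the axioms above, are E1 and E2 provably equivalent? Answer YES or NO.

YES

step 1: add_zero (→) rewrites ((0 + 0) + 0) into (0 + 0), now ((- 0) + (0 + 0))
step 2: add_zero (→) rewrites (0 + 0) into 0, now ((- 0) + 0)
step 3: add_zero (→) rewrites ((- 0) + 0) into (- 0)
step 4: neg_neg (←) rewrites (- 0) into (- (- (- 0)))
step 5: neg_neg (←) rewrites (- 0) into (- (- (- 0))), now (- (- (- (- (- 0)))))
step 6: neg_neg (←) rewrites (- (- (- (- (- 0))))) into (- (- (- (- (- (- (- 0))))))), which is E2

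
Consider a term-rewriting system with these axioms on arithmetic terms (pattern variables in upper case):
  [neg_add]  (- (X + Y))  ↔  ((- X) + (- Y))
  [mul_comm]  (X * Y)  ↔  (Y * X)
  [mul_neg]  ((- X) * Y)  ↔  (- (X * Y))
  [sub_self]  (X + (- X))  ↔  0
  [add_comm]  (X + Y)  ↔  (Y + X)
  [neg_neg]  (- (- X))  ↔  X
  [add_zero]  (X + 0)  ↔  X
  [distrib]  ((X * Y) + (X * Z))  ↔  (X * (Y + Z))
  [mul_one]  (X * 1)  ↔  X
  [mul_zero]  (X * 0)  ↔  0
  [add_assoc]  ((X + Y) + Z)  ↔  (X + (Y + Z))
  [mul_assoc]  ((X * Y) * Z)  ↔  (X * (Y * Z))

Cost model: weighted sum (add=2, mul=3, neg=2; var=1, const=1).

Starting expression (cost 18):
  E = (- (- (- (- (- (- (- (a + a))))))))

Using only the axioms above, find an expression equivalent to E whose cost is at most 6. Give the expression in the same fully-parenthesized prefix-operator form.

(- (a + a))   [cost 6]

step 1: neg_neg (→) rewrites (- (- (- (- (a + a))))) into (- (- (a + a))), now (- (- (- (- (- (a + a))))))
step 2: neg_neg (→) rewrites (- (- (- (- (- (a + a)))))) into (- (- (- (a + a))))
step 3: neg_neg (→) rewrites (- (- (a + a))) into (a + a), reaching cost 6 (bound 6)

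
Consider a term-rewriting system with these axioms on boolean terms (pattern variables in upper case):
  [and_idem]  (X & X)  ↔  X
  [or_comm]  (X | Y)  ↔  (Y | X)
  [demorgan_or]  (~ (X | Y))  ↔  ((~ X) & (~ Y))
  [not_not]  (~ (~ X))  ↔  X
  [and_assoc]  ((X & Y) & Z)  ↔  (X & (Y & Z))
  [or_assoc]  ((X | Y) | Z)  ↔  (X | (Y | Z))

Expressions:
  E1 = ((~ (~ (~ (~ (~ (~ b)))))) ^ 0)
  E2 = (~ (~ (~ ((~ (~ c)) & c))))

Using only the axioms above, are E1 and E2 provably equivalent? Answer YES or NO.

The axioms are sound identities: if E1 ↔* E2 then E1 and E2 evaluate identically under any assignment.
Under b=0, c=0: E1 evaluates to 0, E2 to 1. Distinct ⇒ no rewrite sequence connects them.

NO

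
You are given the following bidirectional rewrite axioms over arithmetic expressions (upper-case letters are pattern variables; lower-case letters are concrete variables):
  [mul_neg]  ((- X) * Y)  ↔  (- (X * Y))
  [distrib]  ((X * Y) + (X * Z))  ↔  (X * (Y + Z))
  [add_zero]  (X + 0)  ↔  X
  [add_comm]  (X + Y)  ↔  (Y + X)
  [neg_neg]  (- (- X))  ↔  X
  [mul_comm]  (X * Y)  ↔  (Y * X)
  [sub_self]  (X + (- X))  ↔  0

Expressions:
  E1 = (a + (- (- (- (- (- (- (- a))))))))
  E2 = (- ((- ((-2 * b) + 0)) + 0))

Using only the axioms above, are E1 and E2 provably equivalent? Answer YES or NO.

NO

Every axiom is a valid identity, so a rewrite proof would force E1 and E2 to agree under every assignment.
At a=0, b=1: E1 = 0 but E2 = -2; they differ, so no derivation exists.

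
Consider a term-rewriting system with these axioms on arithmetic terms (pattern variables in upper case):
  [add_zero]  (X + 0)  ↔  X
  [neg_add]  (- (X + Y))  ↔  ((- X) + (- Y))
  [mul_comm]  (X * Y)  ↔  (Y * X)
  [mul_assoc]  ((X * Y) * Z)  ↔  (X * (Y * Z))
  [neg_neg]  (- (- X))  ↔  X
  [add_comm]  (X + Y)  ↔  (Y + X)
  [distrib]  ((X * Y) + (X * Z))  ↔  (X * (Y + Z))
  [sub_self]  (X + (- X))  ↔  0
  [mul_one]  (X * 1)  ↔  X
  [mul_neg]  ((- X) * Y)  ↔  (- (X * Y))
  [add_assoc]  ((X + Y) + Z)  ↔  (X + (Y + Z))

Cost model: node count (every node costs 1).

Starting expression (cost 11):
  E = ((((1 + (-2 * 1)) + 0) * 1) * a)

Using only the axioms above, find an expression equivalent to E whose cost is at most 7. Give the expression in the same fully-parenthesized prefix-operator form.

1. [mul_one →] (-2 * 1)  →  -2;  E = ((((1 + -2) + 0) * 1) * a)
2. [mul_assoc →] ((((1 + -2) + 0) * 1) * a)  →  (((1 + -2) + 0) * (1 * a))
3. [add_zero →] ((1 + -2) + 0)  →  (1 + -2);  cost 7 ≤ 7, done

((1 + -2) * (1 * a))   [cost 7]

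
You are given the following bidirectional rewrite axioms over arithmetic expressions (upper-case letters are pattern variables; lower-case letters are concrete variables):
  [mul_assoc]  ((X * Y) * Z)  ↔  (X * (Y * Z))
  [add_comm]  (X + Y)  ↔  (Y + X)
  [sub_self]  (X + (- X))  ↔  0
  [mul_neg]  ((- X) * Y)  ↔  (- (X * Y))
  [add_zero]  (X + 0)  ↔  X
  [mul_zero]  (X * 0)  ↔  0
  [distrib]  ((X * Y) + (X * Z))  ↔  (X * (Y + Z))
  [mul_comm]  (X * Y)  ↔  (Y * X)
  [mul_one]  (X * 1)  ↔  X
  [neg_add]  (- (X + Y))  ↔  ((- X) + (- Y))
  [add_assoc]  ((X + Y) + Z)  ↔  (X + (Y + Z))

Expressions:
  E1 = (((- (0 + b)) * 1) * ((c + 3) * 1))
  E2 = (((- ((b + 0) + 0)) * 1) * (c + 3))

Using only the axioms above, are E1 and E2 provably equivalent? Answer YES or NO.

(1) ((- (0 + b)) * 1)  =[mul_one →]=  (- (0 + b))    ⊢ ((- (0 + b)) * ((c + 3) * 1))
(2) ((c + 3) * 1)  =[mul_one →]=  (c + 3)    ⊢ ((- (0 + b)) * (c + 3))
(3) (0 + b)  =[add_comm →]=  (b + 0)    ⊢ ((- (b + 0)) * (c + 3))
(4) (b + 0)  =[add_zero →]=  b    ⊢ ((- b) * (c + 3))
(5) (- b)  =[mul_one ←]=  ((- b) * 1)    ⊢ (((- b) * 1) * (c + 3))
(6) b  =[add_zero ←]=  (b + 0)    ⊢ (((- (b + 0)) * 1) * (c + 3))
(7) b  =[add_zero ←]=  (b + 0)    ⊢ E2

YES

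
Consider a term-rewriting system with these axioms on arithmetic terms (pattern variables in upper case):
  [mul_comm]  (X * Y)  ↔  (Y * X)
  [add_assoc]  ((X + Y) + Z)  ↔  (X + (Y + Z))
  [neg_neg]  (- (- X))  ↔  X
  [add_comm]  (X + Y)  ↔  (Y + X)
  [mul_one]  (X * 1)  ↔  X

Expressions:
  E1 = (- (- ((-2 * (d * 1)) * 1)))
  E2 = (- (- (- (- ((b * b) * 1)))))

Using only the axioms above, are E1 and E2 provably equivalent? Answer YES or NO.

All listed rules preserve value, hence provable equivalence implies equal values everywhere; look for a separating assignment.
b=0, d=1 gives E1 ↦ -2, E2 ↦ 0; values differ ⇒ not provably equivalent.

NO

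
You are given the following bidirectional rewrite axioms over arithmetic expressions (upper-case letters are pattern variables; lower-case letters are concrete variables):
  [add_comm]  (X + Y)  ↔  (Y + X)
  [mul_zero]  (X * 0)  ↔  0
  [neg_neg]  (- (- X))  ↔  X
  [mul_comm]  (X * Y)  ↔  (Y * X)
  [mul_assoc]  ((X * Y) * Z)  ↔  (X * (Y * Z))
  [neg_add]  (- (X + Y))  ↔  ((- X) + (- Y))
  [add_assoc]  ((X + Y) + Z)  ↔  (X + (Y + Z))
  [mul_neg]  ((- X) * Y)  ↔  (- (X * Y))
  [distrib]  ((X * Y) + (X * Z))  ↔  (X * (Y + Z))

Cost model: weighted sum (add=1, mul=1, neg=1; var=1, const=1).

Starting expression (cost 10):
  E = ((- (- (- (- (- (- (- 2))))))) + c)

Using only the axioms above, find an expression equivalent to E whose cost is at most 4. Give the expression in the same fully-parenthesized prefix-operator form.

((- 2) + c)   [cost 4]

1. [neg_neg →] (- (- (- (- (- (- (- 2)))))))  →  (- (- (- (- (- 2)))));  E = ((- (- (- (- (- 2))))) + c)
2. [neg_neg →] (- (- 2))  →  2;  E = ((- (- (- 2))) + c)
3. [neg_neg →] (- (- 2))  →  2;  cost 4 ≤ 4, done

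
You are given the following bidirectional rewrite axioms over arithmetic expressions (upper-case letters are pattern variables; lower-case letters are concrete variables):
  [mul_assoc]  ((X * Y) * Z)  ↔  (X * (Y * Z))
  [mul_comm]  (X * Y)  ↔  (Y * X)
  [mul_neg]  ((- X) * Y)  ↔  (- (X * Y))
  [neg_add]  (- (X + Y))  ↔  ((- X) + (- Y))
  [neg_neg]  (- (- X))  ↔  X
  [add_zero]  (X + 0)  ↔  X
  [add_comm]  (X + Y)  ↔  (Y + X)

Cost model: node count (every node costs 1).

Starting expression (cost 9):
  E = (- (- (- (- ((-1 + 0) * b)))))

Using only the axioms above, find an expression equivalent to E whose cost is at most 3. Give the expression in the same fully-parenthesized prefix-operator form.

step 1: add_zero (→) rewrites (-1 + 0) into -1, now (- (- (- (- (-1 * b)))))
step 2: neg_neg (→) rewrites (- (- (- (-1 * b)))) into (- (-1 * b)), now (- (- (-1 * b)))
step 3: neg_neg (→) rewrites (- (- (-1 * b))) into (-1 * b), reaching cost 3 (bound 3)

(-1 * b)   [cost 3]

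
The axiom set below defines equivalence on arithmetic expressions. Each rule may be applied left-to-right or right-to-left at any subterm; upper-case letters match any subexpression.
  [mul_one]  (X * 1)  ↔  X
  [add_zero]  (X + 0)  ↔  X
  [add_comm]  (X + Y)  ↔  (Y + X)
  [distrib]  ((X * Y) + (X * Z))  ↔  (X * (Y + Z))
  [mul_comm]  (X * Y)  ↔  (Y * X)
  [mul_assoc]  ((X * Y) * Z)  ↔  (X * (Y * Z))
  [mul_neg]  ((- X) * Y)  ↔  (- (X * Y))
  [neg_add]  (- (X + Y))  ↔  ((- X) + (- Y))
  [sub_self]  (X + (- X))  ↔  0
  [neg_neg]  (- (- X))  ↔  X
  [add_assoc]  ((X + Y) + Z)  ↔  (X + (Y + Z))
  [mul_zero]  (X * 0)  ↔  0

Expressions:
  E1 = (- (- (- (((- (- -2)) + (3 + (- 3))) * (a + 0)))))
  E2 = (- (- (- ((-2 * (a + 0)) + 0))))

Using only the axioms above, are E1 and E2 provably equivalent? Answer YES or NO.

1. [neg_neg →] (- (- (- (((- (- -2)) + (3 + (- 3))) * (a + 0)))))  →  (- (((- (- -2)) + (3 + (- 3))) * (a + 0)))
2. [neg_neg →] (- (- -2))  →  -2;  E1 = (- ((-2 + (3 + (- 3))) * (a + 0)))
3. [add_zero →] (a + 0)  →  a;  E1 = (- ((-2 + (3 + (- 3))) * a))
4. [sub_self →] (3 + (- 3))  →  0;  E1 = (- ((-2 + 0) * a))
5. [add_zero →] (-2 + 0)  →  -2;  E1 = (- (-2 * a))
6. [add_zero ←] (-2 * a)  →  ((-2 * a) + 0);  E1 = (- ((-2 * a) + 0))
7. [neg_neg ←] ((-2 * a) + 0)  →  (- (- ((-2 * a) + 0)));  E1 = (- (- (- ((-2 * a) + 0))))
8. [add_zero ←] a  →  (a + 0);  this is E2

YES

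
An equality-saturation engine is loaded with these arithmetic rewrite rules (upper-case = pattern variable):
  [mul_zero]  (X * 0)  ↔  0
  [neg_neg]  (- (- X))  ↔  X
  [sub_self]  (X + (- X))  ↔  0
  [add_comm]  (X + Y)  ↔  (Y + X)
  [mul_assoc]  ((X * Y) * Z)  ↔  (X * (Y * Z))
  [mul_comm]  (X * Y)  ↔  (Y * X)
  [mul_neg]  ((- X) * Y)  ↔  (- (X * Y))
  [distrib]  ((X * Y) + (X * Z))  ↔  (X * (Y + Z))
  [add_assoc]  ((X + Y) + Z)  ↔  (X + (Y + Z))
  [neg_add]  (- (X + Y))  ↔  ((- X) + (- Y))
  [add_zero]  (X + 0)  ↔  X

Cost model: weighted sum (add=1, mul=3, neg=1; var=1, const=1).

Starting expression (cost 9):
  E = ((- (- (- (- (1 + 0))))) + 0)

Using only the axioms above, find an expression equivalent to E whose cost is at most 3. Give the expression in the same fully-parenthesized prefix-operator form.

(1 + 0)   [cost 3]

(1) (1 + 0)  =[add_zero →]=  1    ⊢ ((- (- (- (- 1)))) + 0)
(2) (- (- (- (- 1))))  =[neg_neg →]=  (- (- 1))    ⊢ ((- (- 1)) + 0)
(3) (- (- 1))  =[neg_neg →]=  1    ⊢ cost 3, within 3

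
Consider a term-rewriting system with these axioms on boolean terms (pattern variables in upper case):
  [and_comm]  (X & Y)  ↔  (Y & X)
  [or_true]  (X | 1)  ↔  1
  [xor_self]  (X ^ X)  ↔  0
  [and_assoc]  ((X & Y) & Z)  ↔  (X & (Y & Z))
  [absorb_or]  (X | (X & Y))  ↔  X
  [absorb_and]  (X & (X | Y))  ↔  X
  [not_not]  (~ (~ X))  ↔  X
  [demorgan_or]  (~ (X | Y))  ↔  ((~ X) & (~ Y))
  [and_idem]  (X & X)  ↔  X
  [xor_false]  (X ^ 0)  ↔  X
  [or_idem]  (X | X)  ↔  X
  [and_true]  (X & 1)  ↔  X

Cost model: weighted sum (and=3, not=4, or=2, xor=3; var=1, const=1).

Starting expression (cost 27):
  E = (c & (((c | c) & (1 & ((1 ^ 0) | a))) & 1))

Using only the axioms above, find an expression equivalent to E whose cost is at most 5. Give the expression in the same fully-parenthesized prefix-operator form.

1. [and_true →] (((c | c) & (1 & ((1 ^ 0) | a))) & 1)  →  ((c | c) & (1 & ((1 ^ 0) | a)));  E = (c & ((c | c) & (1 & ((1 ^ 0) | a))))
2. [xor_false →] (1 ^ 0)  →  1;  E = (c & ((c | c) & (1 & (1 | a))))
3. [absorb_and →] (1 & (1 | a))  →  1;  E = (c & ((c | c) & 1))
4. [and_true →] ((c | c) & 1)  →  (c | c);  E = (c & (c | c))
5. [or_idem →] (c | c)  →  c;  cost 5 ≤ 5, done

(c & c)   [cost 5]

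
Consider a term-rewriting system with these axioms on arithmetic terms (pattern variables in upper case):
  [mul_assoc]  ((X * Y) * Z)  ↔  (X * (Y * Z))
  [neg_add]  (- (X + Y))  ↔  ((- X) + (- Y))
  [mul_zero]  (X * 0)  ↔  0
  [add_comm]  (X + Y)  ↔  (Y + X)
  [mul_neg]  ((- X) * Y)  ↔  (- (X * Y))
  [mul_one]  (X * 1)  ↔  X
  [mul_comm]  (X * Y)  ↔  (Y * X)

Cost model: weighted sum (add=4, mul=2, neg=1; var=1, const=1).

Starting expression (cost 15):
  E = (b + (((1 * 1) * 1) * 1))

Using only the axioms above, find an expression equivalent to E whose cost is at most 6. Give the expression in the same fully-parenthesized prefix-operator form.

step 1: mul_one (→) rewrites (((1 * 1) * 1) * 1) into ((1 * 1) * 1), now (b + ((1 * 1) * 1))
step 2: mul_one (→) rewrites (1 * 1) into 1, now (b + (1 * 1))
step 3: mul_one (→) rewrites (1 * 1) into 1, reaching cost 6 (bound 6)

(b + 1)   [cost 6]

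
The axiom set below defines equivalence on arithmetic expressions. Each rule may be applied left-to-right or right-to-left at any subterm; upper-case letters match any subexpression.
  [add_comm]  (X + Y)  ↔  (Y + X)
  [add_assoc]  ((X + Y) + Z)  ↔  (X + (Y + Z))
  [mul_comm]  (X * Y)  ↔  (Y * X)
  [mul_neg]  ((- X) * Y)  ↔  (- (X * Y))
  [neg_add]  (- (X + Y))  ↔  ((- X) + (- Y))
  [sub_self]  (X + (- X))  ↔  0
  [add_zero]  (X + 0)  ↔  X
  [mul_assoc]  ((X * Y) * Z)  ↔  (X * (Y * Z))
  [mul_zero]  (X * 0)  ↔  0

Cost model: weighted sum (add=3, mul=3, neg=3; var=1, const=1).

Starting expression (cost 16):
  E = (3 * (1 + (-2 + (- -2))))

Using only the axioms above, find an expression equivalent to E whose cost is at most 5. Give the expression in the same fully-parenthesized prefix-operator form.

(3 * 1)   [cost 5]

1. [sub_self →] (-2 + (- -2))  →  0;  E = (3 * (1 + 0))
2. [add_zero →] (1 + 0)  →  1;  cost 5 ≤ 5, done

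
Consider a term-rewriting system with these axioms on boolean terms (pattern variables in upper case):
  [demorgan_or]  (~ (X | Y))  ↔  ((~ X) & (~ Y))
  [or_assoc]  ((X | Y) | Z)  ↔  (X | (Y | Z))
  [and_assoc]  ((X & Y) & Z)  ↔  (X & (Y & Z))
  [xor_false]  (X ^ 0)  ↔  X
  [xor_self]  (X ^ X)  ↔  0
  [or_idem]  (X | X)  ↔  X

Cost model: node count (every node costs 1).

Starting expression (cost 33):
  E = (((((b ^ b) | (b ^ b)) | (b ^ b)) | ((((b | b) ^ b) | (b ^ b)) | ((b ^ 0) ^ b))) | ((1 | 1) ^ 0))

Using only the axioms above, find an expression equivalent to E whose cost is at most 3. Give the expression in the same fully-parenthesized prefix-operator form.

(0 | 1)   [cost 3]

step 1: or_idem (→) rewrites (b | b) into b, now (((((b ^ b) | (b ^ b)) | (b ^ b)) | (((b ^ b) | (b ^ b)) | ((b ^ 0) ^ b))) | ((1 | 1) ^ 0))
step 2: xor_false (→) rewrites ((1 | 1) ^ 0) into (1 | 1), now (((((b ^ b) | (b ^ b)) | (b ^ b)) | (((b ^ b) | (b ^ b)) | ((b ^ 0) ^ b))) | (1 | 1))
step 3: xor_false (→) rewrites (b ^ 0) into b, now (((((b ^ b) | (b ^ b)) | (b ^ b)) | (((b ^ b) | (b ^ b)) | (b ^ b))) | (1 | 1))
step 4: or_idem (→) rewrites ((((b ^ b) | (b ^ b)) | (b ^ b)) | (((b ^ b) | (b ^ b)) | (b ^ b))) into (((b ^ b) | (b ^ b)) | (b ^ b)), now ((((b ^ b) | (b ^ b)) | (b ^ b)) | (1 | 1))
step 5: xor_self (→) rewrites (b ^ b) into 0, now ((((b ^ b) | (b ^ b)) | 0) | (1 | 1))
step 6: or_idem (→) rewrites ((b ^ b) | (b ^ b)) into (b ^ b), now (((b ^ b) | 0) | (1 | 1))
step 7: xor_self (→) rewrites (b ^ b) into 0, now ((0 | 0) | (1 | 1))
step 8: or_idem (→) rewrites (1 | 1) into 1, now ((0 | 0) | 1)
step 9: or_idem (→) rewrites (0 | 0) into 0, reaching cost 3 (bound 3)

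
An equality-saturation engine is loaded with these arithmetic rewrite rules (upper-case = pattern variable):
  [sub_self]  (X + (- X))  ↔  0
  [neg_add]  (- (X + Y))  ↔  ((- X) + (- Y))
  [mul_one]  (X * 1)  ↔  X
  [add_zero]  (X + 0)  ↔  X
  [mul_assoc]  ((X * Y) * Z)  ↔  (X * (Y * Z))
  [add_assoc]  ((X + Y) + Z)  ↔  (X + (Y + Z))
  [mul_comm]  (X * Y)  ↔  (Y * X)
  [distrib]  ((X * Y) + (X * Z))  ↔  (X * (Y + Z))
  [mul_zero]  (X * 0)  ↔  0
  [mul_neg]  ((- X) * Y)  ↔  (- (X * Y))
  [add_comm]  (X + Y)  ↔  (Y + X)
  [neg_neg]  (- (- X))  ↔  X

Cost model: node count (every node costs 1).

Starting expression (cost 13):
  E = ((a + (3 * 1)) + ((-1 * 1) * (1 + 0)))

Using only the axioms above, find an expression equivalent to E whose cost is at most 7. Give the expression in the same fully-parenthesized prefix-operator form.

((a + 3) + (-1 * 1))   [cost 7]

(1) (1 + 0)  =[add_zero →]=  1    ⊢ ((a + (3 * 1)) + ((-1 * 1) * 1))
(2) (3 * 1)  =[mul_one →]=  3    ⊢ ((a + 3) + ((-1 * 1) * 1))
(3) ((-1 * 1) * 1)  =[mul_one →]=  (-1 * 1)    ⊢ cost 7, within 7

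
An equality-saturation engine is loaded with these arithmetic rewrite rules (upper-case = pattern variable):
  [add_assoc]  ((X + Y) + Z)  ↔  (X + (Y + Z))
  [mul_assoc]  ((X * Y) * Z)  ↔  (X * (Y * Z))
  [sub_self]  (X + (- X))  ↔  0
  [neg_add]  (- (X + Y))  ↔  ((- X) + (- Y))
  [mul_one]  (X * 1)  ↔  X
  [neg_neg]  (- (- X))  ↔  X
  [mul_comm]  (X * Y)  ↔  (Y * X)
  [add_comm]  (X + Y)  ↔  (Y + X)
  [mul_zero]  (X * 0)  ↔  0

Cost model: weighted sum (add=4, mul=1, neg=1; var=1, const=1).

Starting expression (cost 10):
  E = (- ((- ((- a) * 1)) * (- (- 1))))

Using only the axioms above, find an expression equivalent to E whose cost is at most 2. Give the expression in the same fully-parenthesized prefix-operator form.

(- a)   [cost 2]

step 1: mul_one (→) rewrites ((- a) * 1) into (- a), now (- ((- (- a)) * (- (- 1))))
step 2: neg_neg (→) rewrites (- (- 1)) into 1, now (- ((- (- a)) * 1))
step 3: mul_one (→) rewrites ((- (- a)) * 1) into (- (- a)), now (- (- (- a)))
step 4: neg_neg (→) rewrites (- (- a)) into a, reaching cost 2 (bound 2)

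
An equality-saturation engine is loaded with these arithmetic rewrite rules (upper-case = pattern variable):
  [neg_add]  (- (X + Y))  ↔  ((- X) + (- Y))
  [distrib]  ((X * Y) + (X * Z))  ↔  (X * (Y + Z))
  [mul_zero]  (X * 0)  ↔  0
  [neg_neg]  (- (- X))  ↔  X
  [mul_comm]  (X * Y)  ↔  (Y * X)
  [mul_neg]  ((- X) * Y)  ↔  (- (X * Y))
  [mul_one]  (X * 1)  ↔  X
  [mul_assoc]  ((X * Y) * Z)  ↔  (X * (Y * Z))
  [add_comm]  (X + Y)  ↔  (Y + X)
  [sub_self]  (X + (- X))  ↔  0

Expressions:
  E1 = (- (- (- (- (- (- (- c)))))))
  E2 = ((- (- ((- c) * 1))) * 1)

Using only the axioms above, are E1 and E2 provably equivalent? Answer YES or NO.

YES

(1) (- (- (- (- c))))  =[neg_neg →]=  (- (- c))    ⊢ (- (- (- (- (- c)))))
(2) (- (- c))  =[neg_neg →]=  c    ⊢ (- (- (- c)))
(3) (- (- (- c)))  =[mul_one ←]=  ((- (- (- c))) * 1)
(4) (- c)  =[mul_one ←]=  ((- c) * 1)    ⊢ E2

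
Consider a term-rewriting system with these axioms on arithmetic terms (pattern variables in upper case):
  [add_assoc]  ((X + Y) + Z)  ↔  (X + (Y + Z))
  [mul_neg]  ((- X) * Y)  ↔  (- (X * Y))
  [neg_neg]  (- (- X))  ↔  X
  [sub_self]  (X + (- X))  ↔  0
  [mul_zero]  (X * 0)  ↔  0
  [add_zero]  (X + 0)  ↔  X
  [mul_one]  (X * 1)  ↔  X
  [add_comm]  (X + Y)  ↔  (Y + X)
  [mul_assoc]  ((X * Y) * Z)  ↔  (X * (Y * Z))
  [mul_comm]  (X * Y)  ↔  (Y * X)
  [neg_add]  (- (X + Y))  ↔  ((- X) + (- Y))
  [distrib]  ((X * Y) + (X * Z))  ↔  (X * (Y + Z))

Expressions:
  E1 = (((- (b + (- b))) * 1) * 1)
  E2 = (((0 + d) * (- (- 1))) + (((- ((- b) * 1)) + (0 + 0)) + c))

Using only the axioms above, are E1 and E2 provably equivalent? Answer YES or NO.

NO

Every axiom is a valid identity, so a rewrite proof would force E1 and E2 to agree under every assignment.
At b=0, c=0, d=1: E1 = 0 but E2 = 1; they differ, so no derivation exists.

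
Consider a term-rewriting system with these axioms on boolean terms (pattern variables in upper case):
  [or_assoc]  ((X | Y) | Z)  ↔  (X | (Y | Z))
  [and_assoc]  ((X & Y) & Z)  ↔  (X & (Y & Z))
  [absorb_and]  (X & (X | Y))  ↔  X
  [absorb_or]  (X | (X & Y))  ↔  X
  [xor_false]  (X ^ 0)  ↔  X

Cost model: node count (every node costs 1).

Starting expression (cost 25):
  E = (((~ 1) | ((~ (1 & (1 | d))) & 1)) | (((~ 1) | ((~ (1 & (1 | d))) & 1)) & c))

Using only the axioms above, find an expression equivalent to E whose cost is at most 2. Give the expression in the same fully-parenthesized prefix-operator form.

step 1: absorb_or (→) rewrites (((~ 1) | ((~ (1 & (1 | d))) & 1)) | (((~ 1) | ((~ (1 & (1 | d))) & 1)) & c)) into ((~ 1) | ((~ (1 & (1 | d))) & 1))
step 2: absorb_and (→) rewrites (1 & (1 | d)) into 1, now ((~ 1) | ((~ 1) & 1))
step 3: absorb_or (→) rewrites ((~ 1) | ((~ 1) & 1)) into (~ 1), reaching cost 2 (bound 2)

(~ 1)   [cost 2]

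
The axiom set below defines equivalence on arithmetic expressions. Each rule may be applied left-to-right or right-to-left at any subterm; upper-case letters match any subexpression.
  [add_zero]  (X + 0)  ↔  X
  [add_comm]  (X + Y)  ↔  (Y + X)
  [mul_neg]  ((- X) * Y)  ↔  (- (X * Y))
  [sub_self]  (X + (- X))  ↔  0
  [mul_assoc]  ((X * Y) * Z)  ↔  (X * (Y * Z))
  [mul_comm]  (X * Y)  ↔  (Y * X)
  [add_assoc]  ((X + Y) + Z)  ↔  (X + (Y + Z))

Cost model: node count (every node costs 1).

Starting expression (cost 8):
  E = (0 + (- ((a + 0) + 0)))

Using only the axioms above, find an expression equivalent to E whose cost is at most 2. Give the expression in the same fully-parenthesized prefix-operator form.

(- a)   [cost 2]

(1) (a + 0)  =[add_zero →]=  a    ⊢ (0 + (- (a + 0)))
(2) (a + 0)  =[add_zero →]=  a    ⊢ (0 + (- a))
(3) (0 + (- a))  =[add_comm →]=  ((- a) + 0)
(4) ((- a) + 0)  =[add_zero →]=  (- a)    ⊢ cost 2, within 2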